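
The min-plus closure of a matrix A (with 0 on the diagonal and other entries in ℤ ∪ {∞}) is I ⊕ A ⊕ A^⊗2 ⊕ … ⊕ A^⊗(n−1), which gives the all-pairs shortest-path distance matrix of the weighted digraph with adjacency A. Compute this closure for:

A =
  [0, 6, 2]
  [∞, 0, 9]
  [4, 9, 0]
Closure =
  [0, 6, 2]
  [13, 0, 9]
  [4, 9, 0]

This is the Floyd-Warshall all-pairs shortest-path computation. For each intermediate vertex k = 0, 1, …, 2, update dist[i][j] ← min(dist[i][j], dist[i][k] + dist[k][j]). The final matrix gives, for each (i, j), the minimum total weight of any directed path from i to j (possibly empty when i = j).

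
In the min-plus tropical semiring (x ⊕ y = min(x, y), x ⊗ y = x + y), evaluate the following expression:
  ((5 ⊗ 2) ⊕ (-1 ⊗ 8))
((5 ⊗ 2) ⊕ (-1 ⊗ 8)) = 7

Expand innermost to outermost. Recall ⊕ takes the minimum of its arguments and ⊗ takes their sum. Working out the expression ((5 ⊗ 2) ⊕ (-1 ⊗ 8)) gives 7.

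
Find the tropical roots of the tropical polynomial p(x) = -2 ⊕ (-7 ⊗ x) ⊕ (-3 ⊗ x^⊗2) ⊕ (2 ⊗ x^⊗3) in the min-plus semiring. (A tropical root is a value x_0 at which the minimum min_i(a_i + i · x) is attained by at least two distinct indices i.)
Roots: {-5, -4, 5}

Each tropical root is a break point of the lower envelope of the lines y = a_i + i · x (there are 4 lines, with slopes 0, 1, ..., 3). Only the lines that attain the minimum somewhere contribute to roots; other lines are dominated. Here the surviving (envelope) indices are i = 3, i = 2, i = 1, i = 0.
Intersections between consecutive envelope lines give the roots: for adjacent envelope indices i < j the intersection is x = (a_i − a_j) / (j − i). Reading off the sorted break points: {-5, -4, 5}.
Verification: at each break x_0, at least two indices attain the minimum of min_i(a_i + i · x_0).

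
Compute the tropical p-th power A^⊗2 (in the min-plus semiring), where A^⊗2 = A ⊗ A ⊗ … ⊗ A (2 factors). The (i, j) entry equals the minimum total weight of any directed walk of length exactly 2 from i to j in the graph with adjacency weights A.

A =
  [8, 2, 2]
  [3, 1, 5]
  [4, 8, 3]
A^⊗2 =
  [5, 3, 5]
  [4, 2, 5]
  [7, 6, 6]

Each entry (A^⊗2)_ij equals the minimum over all length-2 walks i = v_0 → v_1 → … → v_2 = j of Σ_t A[v_t][v_{t+1}]. For example, for (i, j) = (0, 2) we minimise over 3 possible intermediate vertex sequences; the minimum is 5, attained along the walk 0 → 2 → 2.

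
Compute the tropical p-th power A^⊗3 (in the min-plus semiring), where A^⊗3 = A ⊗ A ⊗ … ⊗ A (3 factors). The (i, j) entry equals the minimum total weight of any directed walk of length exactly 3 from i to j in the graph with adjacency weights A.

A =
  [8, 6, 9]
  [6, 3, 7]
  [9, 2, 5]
A^⊗3 =
  [15, 12, 16]
  [12, 9, 13]
  [11, 8, 12]

Each entry (A^⊗3)_ij equals the minimum over all length-3 walks i = v_0 → v_1 → … → v_3 = j of Σ_t A[v_t][v_{t+1}]. For example, for (i, j) = (0, 2) we minimise over 9 possible intermediate vertex sequences; the minimum is 16, attained along the walk 0 → 1 → 1 → 2.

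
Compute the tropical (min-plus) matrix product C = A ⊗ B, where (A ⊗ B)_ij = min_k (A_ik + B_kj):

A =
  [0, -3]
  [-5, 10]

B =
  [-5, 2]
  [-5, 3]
A ⊗ B =
  [-8, 0]
  [-10, -3]

Apply the min-plus product entry-by-entry:
  C[0][0] = min over k of (A[0][0] + B[0][0] = 0 + -5 = -5, A[0][1] + B[1][0] = -3 + -5 = -8) = -8 (attained at k = 1)
  C[0][1] = min over k of (A[0][0] + B[0][1] = 0 + 2 = 2, A[0][1] + B[1][1] = -3 + 3 = 0) = 0 (attained at k = 1)
  C[1][0] = min over k of (A[1][0] + B[0][0] = -5 + -5 = -10, A[1][1] + B[1][0] = 10 + -5 = 5) = -10 (attained at k = 0)
  C[1][1] = min over k of (A[1][0] + B[0][1] = -5 + 2 = -3, A[1][1] + B[1][1] = 10 + 3 = 13) = -3 (attained at k = 0)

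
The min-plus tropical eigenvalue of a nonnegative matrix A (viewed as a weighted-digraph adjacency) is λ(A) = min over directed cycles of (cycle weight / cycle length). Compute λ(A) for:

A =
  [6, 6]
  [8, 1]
λ(A) = 1

Enumerate directed cycles and compute their means (weight / length). Sample:
  cycle 0 → 0: weight = 6, length = 1, mean = 6/1 ≈ 6.000
  cycle 1 → 1: weight = 1, length = 1, mean = 1/1 ≈ 1.000
  cycle 0 → 1 → 0: weight = 14, length = 2, mean = 14/2 ≈ 7.000
  cycle 1 → 0 → 1: weight = 14, length = 2, mean = 14/2 ≈ 7.000
Minimum mean = 1.000, attained e.g. along the cycle 1 → 1 with weight 1 and length 1. So λ(A) = 1/1 = 1.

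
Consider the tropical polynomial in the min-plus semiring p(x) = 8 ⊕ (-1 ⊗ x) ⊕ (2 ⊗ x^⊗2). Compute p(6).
p(6) = 5

A tropical monomial a ⊗ x^⊗i evaluates to a + i · x. Evaluating each term at x = 6:
  Term 0 contributes 8 + 0 · 6 = 8
  Term 1 contributes -1 + 1 · 6 = 5
  Term 2 contributes 2 + 2 · 6 = 14
p(6) = ⊕ of these = min[8, 5, 14] = 5.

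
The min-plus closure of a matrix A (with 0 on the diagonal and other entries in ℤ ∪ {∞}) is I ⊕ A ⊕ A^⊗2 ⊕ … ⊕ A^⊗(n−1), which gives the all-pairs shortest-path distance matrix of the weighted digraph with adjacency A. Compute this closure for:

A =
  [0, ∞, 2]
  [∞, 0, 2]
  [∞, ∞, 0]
Closure =
  [0, ∞, 2]
  [∞, 0, 2]
  [∞, ∞, 0]

This is the Floyd-Warshall all-pairs shortest-path computation. For each intermediate vertex k = 0, 1, …, 2, update dist[i][j] ← min(dist[i][j], dist[i][k] + dist[k][j]). The final matrix gives, for each (i, j), the minimum total weight of any directed path from i to j (possibly empty when i = j).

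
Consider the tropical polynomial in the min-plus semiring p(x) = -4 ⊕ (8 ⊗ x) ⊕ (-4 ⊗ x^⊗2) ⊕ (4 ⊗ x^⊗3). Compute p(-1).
p(-1) = -6

A tropical monomial a ⊗ x^⊗i evaluates to a + i · x. Evaluating each term at x = -1:
  Term 0 contributes -4 + 0 · -1 = -4
  Term 1 contributes 8 + 1 · -1 = 7
  Term 2 contributes -4 + 2 · -1 = -6
  Term 3 contributes 4 + 3 · -1 = 1
p(-1) = ⊕ of these = min[-4, 7, -6, 1] = -6.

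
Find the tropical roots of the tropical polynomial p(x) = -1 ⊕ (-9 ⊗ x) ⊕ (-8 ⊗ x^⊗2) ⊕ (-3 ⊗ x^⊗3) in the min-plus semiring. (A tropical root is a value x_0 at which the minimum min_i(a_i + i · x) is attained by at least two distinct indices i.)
Roots: {-5, -1, 8}

Each tropical root is a break point of the lower envelope of the lines y = a_i + i · x (there are 4 lines, with slopes 0, 1, ..., 3). Only the lines that attain the minimum somewhere contribute to roots; other lines are dominated. Here the surviving (envelope) indices are i = 3, i = 2, i = 1, i = 0.
Intersections between consecutive envelope lines give the roots: for adjacent envelope indices i < j the intersection is x = (a_i − a_j) / (j − i). Reading off the sorted break points: {-5, -1, 8}.
Verification: at each break x_0, at least two indices attain the minimum of min_i(a_i + i · x_0).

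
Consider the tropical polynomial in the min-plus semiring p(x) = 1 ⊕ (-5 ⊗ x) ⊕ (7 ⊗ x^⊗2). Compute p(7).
p(7) = 1

A tropical monomial a ⊗ x^⊗i evaluates to a + i · x. Evaluating each term at x = 7:
  Term 0 contributes 1 + 0 · 7 = 1
  Term 1 contributes -5 + 1 · 7 = 2
  Term 2 contributes 7 + 2 · 7 = 21
p(7) = ⊕ of these = min[1, 2, 21] = 1.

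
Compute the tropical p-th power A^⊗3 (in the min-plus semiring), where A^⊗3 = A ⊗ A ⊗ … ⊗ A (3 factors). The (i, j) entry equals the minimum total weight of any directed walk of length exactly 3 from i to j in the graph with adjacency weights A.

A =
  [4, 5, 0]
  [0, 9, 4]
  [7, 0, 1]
A^⊗3 =
  [0, 1, 2]
  [4, 0, 1]
  [1, 2, 0]

Each entry (A^⊗3)_ij equals the minimum over all length-3 walks i = v_0 → v_1 → … → v_3 = j of Σ_t A[v_t][v_{t+1}]. For example, for (i, j) = (0, 2) we minimise over 9 possible intermediate vertex sequences; the minimum is 2, attained along the walk 0 → 2 → 2 → 2.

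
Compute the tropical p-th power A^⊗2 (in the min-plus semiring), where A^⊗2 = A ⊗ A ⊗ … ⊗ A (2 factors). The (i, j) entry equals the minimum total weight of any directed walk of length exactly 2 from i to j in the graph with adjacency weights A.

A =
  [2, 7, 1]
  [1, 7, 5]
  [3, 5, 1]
A^⊗2 =
  [4, 6, 2]
  [3, 8, 2]
  [4, 6, 2]

Each entry (A^⊗2)_ij equals the minimum over all length-2 walks i = v_0 → v_1 → … → v_2 = j of Σ_t A[v_t][v_{t+1}]. For example, for (i, j) = (0, 2) we minimise over 3 possible intermediate vertex sequences; the minimum is 2, attained along the walk 0 → 2 → 2.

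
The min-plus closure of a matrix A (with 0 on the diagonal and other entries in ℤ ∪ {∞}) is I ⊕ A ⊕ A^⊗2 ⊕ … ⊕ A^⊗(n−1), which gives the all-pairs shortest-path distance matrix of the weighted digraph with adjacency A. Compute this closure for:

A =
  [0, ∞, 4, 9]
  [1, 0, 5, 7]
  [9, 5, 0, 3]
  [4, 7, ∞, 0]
Closure =
  [0, 9, 4, 7]
  [1, 0, 5, 7]
  [6, 5, 0, 3]
  [4, 7, 8, 0]

This is the Floyd-Warshall all-pairs shortest-path computation. For each intermediate vertex k = 0, 1, …, 3, update dist[i][j] ← min(dist[i][j], dist[i][k] + dist[k][j]). The final matrix gives, for each (i, j), the minimum total weight of any directed path from i to j (possibly empty when i = j).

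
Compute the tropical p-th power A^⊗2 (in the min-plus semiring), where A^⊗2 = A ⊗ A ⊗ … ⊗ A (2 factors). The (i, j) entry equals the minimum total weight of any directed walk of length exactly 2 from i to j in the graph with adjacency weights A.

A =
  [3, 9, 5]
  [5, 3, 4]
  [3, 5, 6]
A^⊗2 =
  [6, 10, 8]
  [7, 6, 7]
  [6, 8, 8]

Each entry (A^⊗2)_ij equals the minimum over all length-2 walks i = v_0 → v_1 → … → v_2 = j of Σ_t A[v_t][v_{t+1}]. For example, for (i, j) = (0, 2) we minimise over 3 possible intermediate vertex sequences; the minimum is 8, attained along the walk 0 → 0 → 2.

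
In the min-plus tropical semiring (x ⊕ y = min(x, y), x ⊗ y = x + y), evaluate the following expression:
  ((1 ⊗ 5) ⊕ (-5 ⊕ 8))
((1 ⊗ 5) ⊕ (-5 ⊕ 8)) = -5

Expand innermost to outermost. Recall ⊕ takes the minimum of its arguments and ⊗ takes their sum. Working out the expression ((1 ⊗ 5) ⊕ (-5 ⊕ 8)) gives -5.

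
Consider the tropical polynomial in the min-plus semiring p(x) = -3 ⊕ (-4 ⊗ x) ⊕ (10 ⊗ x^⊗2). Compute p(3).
p(3) = -3

A tropical monomial a ⊗ x^⊗i evaluates to a + i · x. Evaluating each term at x = 3:
  Term 0 contributes -3 + 0 · 3 = -3
  Term 1 contributes -4 + 1 · 3 = -1
  Term 2 contributes 10 + 2 · 3 = 16
p(3) = ⊕ of these = min[-3, -1, 16] = -3.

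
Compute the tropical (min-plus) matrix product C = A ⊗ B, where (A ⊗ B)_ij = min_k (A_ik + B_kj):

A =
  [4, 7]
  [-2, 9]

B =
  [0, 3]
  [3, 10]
A ⊗ B =
  [4, 7]
  [-2, 1]

Apply the min-plus product entry-by-entry:
  C[0][0] = min over k of (A[0][0] + B[0][0] = 4 + 0 = 4, A[0][1] + B[1][0] = 7 + 3 = 10) = 4 (attained at k = 0)
  C[0][1] = min over k of (A[0][0] + B[0][1] = 4 + 3 = 7, A[0][1] + B[1][1] = 7 + 10 = 17) = 7 (attained at k = 0)
  C[1][0] = min over k of (A[1][0] + B[0][0] = -2 + 0 = -2, A[1][1] + B[1][0] = 9 + 3 = 12) = -2 (attained at k = 0)
  C[1][1] = min over k of (A[1][0] + B[0][1] = -2 + 3 = 1, A[1][1] + B[1][1] = 9 + 10 = 19) = 1 (attained at k = 0)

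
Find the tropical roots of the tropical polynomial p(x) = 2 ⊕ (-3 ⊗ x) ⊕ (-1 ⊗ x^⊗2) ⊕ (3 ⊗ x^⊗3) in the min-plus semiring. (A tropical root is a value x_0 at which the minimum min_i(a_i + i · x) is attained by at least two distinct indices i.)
Roots: {-4, -2, 5}

Each tropical root is a break point of the lower envelope of the lines y = a_i + i · x (there are 4 lines, with slopes 0, 1, ..., 3). Only the lines that attain the minimum somewhere contribute to roots; other lines are dominated. Here the surviving (envelope) indices are i = 3, i = 2, i = 1, i = 0.
Intersections between consecutive envelope lines give the roots: for adjacent envelope indices i < j the intersection is x = (a_i − a_j) / (j − i). Reading off the sorted break points: {-4, -2, 5}.
Verification: at each break x_0, at least two indices attain the minimum of min_i(a_i + i · x_0).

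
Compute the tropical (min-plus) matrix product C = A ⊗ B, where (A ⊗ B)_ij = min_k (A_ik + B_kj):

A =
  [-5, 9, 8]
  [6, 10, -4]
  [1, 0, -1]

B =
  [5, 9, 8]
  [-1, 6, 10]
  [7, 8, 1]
A ⊗ B =
  [0, 4, 3]
  [3, 4, -3]
  [-1, 6, 0]

Apply the min-plus product entry-by-entry:
  C[0][0] = min over k of (A[0][0] + B[0][0] = -5 + 5 = 0, A[0][1] + B[1][0] = 9 + -1 = 8, A[0][2] + B[2][0] = 8 + 7 = 15) = 0 (attained at k = 0)
  C[0][1] = min over k of (A[0][0] + B[0][1] = -5 + 9 = 4, A[0][1] + B[1][1] = 9 + 6 = 15, A[0][2] + B[2][1] = 8 + 8 = 16) = 4 (attained at k = 0)
  C[0][2] = min over k of (A[0][0] + B[0][2] = -5 + 8 = 3, A[0][1] + B[1][2] = 9 + 10 = 19, A[0][2] + B[2][2] = 8 + 1 = 9) = 3 (attained at k = 0)
  C[1][0] = min over k of (A[1][0] + B[0][0] = 6 + 5 = 11, A[1][1] + B[1][0] = 10 + -1 = 9, A[1][2] + B[2][0] = -4 + 7 = 3) = 3 (attained at k = 2)
  C[1][1] = min over k of (A[1][0] + B[0][1] = 6 + 9 = 15, A[1][1] + B[1][1] = 10 + 6 = 16, A[1][2] + B[2][1] = -4 + 8 = 4) = 4 (attained at k = 2)
  C[1][2] = min over k of (A[1][0] + B[0][2] = 6 + 8 = 14, A[1][1] + B[1][2] = 10 + 10 = 20, A[1][2] + B[2][2] = -4 + 1 = -3) = -3 (attained at k = 2)
  C[2][0] = min over k of (A[2][0] + B[0][0] = 1 + 5 = 6, A[2][1] + B[1][0] = 0 + -1 = -1, A[2][2] + B[2][0] = -1 + 7 = 6) = -1 (attained at k = 1)
  C[2][1] = min over k of (A[2][0] + B[0][1] = 1 + 9 = 10, A[2][1] + B[1][1] = 0 + 6 = 6, A[2][2] + B[2][1] = -1 + 8 = 7) = 6 (attained at k = 1)
  C[2][2] = min over k of (A[2][0] + B[0][2] = 1 + 8 = 9, A[2][1] + B[1][2] = 0 + 10 = 10, A[2][2] + B[2][2] = -1 + 1 = 0) = 0 (attained at k = 2)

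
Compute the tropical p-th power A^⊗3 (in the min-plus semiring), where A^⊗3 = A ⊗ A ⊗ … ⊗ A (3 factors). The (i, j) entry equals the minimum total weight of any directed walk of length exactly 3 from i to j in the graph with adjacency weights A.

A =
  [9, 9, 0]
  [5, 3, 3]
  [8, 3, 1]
A^⊗3 =
  [8, 4, 2]
  [11, 7, 5]
  [9, 5, 3]

Each entry (A^⊗3)_ij equals the minimum over all length-3 walks i = v_0 → v_1 → … → v_3 = j of Σ_t A[v_t][v_{t+1}]. For example, for (i, j) = (0, 2) we minimise over 9 possible intermediate vertex sequences; the minimum is 2, attained along the walk 0 → 2 → 2 → 2.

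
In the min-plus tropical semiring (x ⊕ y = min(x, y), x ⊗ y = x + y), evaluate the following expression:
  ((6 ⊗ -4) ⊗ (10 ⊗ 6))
((6 ⊗ -4) ⊗ (10 ⊗ 6)) = 18

Expand innermost to outermost. Recall ⊕ takes the minimum of its arguments and ⊗ takes their sum. Working out the expression ((6 ⊗ -4) ⊗ (10 ⊗ 6)) gives 18.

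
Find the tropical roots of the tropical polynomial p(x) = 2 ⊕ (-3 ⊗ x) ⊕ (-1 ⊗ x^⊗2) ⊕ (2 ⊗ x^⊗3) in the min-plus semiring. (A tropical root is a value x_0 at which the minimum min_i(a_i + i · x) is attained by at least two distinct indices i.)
Roots: {-3, -2, 5}

Each tropical root is a break point of the lower envelope of the lines y = a_i + i · x (there are 4 lines, with slopes 0, 1, ..., 3). Only the lines that attain the minimum somewhere contribute to roots; other lines are dominated. Here the surviving (envelope) indices are i = 3, i = 2, i = 1, i = 0.
Intersections between consecutive envelope lines give the roots: for adjacent envelope indices i < j the intersection is x = (a_i − a_j) / (j − i). Reading off the sorted break points: {-3, -2, 5}.
Verification: at each break x_0, at least two indices attain the minimum of min_i(a_i + i · x_0).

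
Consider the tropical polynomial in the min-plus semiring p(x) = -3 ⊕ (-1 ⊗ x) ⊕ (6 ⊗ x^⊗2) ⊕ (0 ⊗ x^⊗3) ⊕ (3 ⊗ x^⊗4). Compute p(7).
p(7) = -3

A tropical monomial a ⊗ x^⊗i evaluates to a + i · x. Evaluating each term at x = 7:
  Term 0 contributes -3 + 0 · 7 = -3
  Term 1 contributes -1 + 1 · 7 = 6
  Term 2 contributes 6 + 2 · 7 = 20
  Term 3 contributes 0 + 3 · 7 = 21
  Term 4 contributes 3 + 4 · 7 = 31
p(7) = ⊕ of these = min[-3, 6, 20, 21, 31] = -3.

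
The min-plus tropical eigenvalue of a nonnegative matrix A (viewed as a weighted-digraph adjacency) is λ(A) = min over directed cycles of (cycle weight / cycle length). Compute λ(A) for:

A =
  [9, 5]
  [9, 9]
λ(A) = 7

Enumerate directed cycles and compute their means (weight / length). Sample:
  cycle 0 → 0: weight = 9, length = 1, mean = 9/1 ≈ 9.000
  cycle 1 → 1: weight = 9, length = 1, mean = 9/1 ≈ 9.000
  cycle 0 → 1 → 0: weight = 14, length = 2, mean = 14/2 ≈ 7.000
  cycle 1 → 0 → 1: weight = 14, length = 2, mean = 14/2 ≈ 7.000
Minimum mean = 7.000, attained e.g. along the cycle 0 → 1 → 0 with weight 14 and length 2. So λ(A) = 14/2 = 7.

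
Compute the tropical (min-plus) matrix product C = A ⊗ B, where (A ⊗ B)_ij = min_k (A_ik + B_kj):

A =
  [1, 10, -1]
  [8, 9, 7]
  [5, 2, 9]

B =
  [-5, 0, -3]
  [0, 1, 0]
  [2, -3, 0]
A ⊗ B =
  [-4, -4, -2]
  [3, 4, 5]
  [0, 3, 2]

Apply the min-plus product entry-by-entry:
  C[0][0] = min over k of (A[0][0] + B[0][0] = 1 + -5 = -4, A[0][1] + B[1][0] = 10 + 0 = 10, A[0][2] + B[2][0] = -1 + 2 = 1) = -4 (attained at k = 0)
  C[0][1] = min over k of (A[0][0] + B[0][1] = 1 + 0 = 1, A[0][1] + B[1][1] = 10 + 1 = 11, A[0][2] + B[2][1] = -1 + -3 = -4) = -4 (attained at k = 2)
  C[0][2] = min over k of (A[0][0] + B[0][2] = 1 + -3 = -2, A[0][1] + B[1][2] = 10 + 0 = 10, A[0][2] + B[2][2] = -1 + 0 = -1) = -2 (attained at k = 0)
  C[1][0] = min over k of (A[1][0] + B[0][0] = 8 + -5 = 3, A[1][1] + B[1][0] = 9 + 0 = 9, A[1][2] + B[2][0] = 7 + 2 = 9) = 3 (attained at k = 0)
  C[1][1] = min over k of (A[1][0] + B[0][1] = 8 + 0 = 8, A[1][1] + B[1][1] = 9 + 1 = 10, A[1][2] + B[2][1] = 7 + -3 = 4) = 4 (attained at k = 2)
  C[1][2] = min over k of (A[1][0] + B[0][2] = 8 + -3 = 5, A[1][1] + B[1][2] = 9 + 0 = 9, A[1][2] + B[2][2] = 7 + 0 = 7) = 5 (attained at k = 0)
  C[2][0] = min over k of (A[2][0] + B[0][0] = 5 + -5 = 0, A[2][1] + B[1][0] = 2 + 0 = 2, A[2][2] + B[2][0] = 9 + 2 = 11) = 0 (attained at k = 0)
  C[2][1] = min over k of (A[2][0] + B[0][1] = 5 + 0 = 5, A[2][1] + B[1][1] = 2 + 1 = 3, A[2][2] + B[2][1] = 9 + -3 = 6) = 3 (attained at k = 1)
  C[2][2] = min over k of (A[2][0] + B[0][2] = 5 + -3 = 2, A[2][1] + B[1][2] = 2 + 0 = 2, A[2][2] + B[2][2] = 9 + 0 = 9) = 2 (attained at k = 0)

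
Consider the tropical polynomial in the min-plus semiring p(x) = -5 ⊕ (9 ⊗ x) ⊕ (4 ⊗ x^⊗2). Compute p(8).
p(8) = -5

A tropical monomial a ⊗ x^⊗i evaluates to a + i · x. Evaluating each term at x = 8:
  Term 0 contributes -5 + 0 · 8 = -5
  Term 1 contributes 9 + 1 · 8 = 17
  Term 2 contributes 4 + 2 · 8 = 20
p(8) = ⊕ of these = min[-5, 17, 20] = -5.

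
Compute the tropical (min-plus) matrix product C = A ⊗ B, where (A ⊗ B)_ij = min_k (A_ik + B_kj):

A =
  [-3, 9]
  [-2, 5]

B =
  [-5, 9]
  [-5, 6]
A ⊗ B =
  [-8, 6]
  [-7, 7]

Apply the min-plus product entry-by-entry:
  C[0][0] = min over k of (A[0][0] + B[0][0] = -3 + -5 = -8, A[0][1] + B[1][0] = 9 + -5 = 4) = -8 (attained at k = 0)
  C[0][1] = min over k of (A[0][0] + B[0][1] = -3 + 9 = 6, A[0][1] + B[1][1] = 9 + 6 = 15) = 6 (attained at k = 0)
  C[1][0] = min over k of (A[1][0] + B[0][0] = -2 + -5 = -7, A[1][1] + B[1][0] = 5 + -5 = 0) = -7 (attained at k = 0)
  C[1][1] = min over k of (A[1][0] + B[0][1] = -2 + 9 = 7, A[1][1] + B[1][1] = 5 + 6 = 11) = 7 (attained at k = 0)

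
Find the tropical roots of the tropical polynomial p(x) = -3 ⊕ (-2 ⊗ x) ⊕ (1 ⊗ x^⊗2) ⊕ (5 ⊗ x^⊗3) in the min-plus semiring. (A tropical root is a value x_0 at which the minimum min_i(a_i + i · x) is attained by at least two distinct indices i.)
Roots: {-4, -3, -1}

Each tropical root is a break point of the lower envelope of the lines y = a_i + i · x (there are 4 lines, with slopes 0, 1, ..., 3). Only the lines that attain the minimum somewhere contribute to roots; other lines are dominated. Here the surviving (envelope) indices are i = 3, i = 2, i = 1, i = 0.
Intersections between consecutive envelope lines give the roots: for adjacent envelope indices i < j the intersection is x = (a_i − a_j) / (j − i). Reading off the sorted break points: {-4, -3, -1}.
Verification: at each break x_0, at least two indices attain the minimum of min_i(a_i + i · x_0).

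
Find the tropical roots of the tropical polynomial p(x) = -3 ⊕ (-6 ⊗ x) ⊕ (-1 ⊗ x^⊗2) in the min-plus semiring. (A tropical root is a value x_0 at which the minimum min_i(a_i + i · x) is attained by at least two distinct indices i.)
Roots: {-5, 3}

Each tropical root is a break point of the lower envelope of the lines y = a_i + i · x (there are 3 lines, with slopes 0, 1, ..., 2). Only the lines that attain the minimum somewhere contribute to roots; other lines are dominated. Here the surviving (envelope) indices are i = 2, i = 1, i = 0.
Intersections between consecutive envelope lines give the roots: for adjacent envelope indices i < j the intersection is x = (a_i − a_j) / (j − i). Reading off the sorted break points: {-5, 3}.
Verification: at each break x_0, at least two indices attain the minimum of min_i(a_i + i · x_0).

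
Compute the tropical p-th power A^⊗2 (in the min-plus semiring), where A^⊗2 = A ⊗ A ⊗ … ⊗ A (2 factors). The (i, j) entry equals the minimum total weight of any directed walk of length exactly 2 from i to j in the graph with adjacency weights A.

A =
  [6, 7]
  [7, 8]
A^⊗2 =
  [12, 13]
  [13, 14]

Each entry (A^⊗2)_ij equals the minimum over all length-2 walks i = v_0 → v_1 → … → v_2 = j of Σ_t A[v_t][v_{t+1}]. For example, for (i, j) = (0, 1) we minimise over 2 possible intermediate vertex sequences; the minimum is 13, attained along the walk 0 → 0 → 1.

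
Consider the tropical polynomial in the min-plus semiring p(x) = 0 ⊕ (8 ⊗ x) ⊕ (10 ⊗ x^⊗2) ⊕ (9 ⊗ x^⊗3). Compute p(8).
p(8) = 0

A tropical monomial a ⊗ x^⊗i evaluates to a + i · x. Evaluating each term at x = 8:
  Term 0 contributes 0 + 0 · 8 = 0
  Term 1 contributes 8 + 1 · 8 = 16
  Term 2 contributes 10 + 2 · 8 = 26
  Term 3 contributes 9 + 3 · 8 = 33
p(8) = ⊕ of these = min[0, 16, 26, 33] = 0.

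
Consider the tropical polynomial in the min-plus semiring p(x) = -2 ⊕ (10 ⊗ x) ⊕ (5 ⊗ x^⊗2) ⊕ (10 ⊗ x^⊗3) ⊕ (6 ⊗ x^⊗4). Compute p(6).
p(6) = -2

A tropical monomial a ⊗ x^⊗i evaluates to a + i · x. Evaluating each term at x = 6:
  Term 0 contributes -2 + 0 · 6 = -2
  Term 1 contributes 10 + 1 · 6 = 16
  Term 2 contributes 5 + 2 · 6 = 17
  Term 3 contributes 10 + 3 · 6 = 28
  Term 4 contributes 6 + 4 · 6 = 30
p(6) = ⊕ of these = min[-2, 16, 17, 28, 30] = -2.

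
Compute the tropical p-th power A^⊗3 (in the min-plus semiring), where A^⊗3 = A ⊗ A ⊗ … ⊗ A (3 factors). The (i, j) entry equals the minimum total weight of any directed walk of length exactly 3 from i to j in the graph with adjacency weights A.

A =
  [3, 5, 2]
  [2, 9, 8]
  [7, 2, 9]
A^⊗3 =
  [6, 7, 8]
  [8, 6, 7]
  [7, 9, 6]

Each entry (A^⊗3)_ij equals the minimum over all length-3 walks i = v_0 → v_1 → … → v_3 = j of Σ_t A[v_t][v_{t+1}]. For example, for (i, j) = (0, 2) we minimise over 9 possible intermediate vertex sequences; the minimum is 8, attained along the walk 0 → 0 → 0 → 2.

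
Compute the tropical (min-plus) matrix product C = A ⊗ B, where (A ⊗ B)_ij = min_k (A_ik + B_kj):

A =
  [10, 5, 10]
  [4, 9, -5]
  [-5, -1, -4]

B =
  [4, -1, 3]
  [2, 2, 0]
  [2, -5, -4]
A ⊗ B =
  [7, 5, 5]
  [-3, -10, -9]
  [-2, -9, -8]

Apply the min-plus product entry-by-entry:
  C[0][0] = min over k of (A[0][0] + B[0][0] = 10 + 4 = 14, A[0][1] + B[1][0] = 5 + 2 = 7, A[0][2] + B[2][0] = 10 + 2 = 12) = 7 (attained at k = 1)
  C[0][1] = min over k of (A[0][0] + B[0][1] = 10 + -1 = 9, A[0][1] + B[1][1] = 5 + 2 = 7, A[0][2] + B[2][1] = 10 + -5 = 5) = 5 (attained at k = 2)
  C[0][2] = min over k of (A[0][0] + B[0][2] = 10 + 3 = 13, A[0][1] + B[1][2] = 5 + 0 = 5, A[0][2] + B[2][2] = 10 + -4 = 6) = 5 (attained at k = 1)
  C[1][0] = min over k of (A[1][0] + B[0][0] = 4 + 4 = 8, A[1][1] + B[1][0] = 9 + 2 = 11, A[1][2] + B[2][0] = -5 + 2 = -3) = -3 (attained at k = 2)
  C[1][1] = min over k of (A[1][0] + B[0][1] = 4 + -1 = 3, A[1][1] + B[1][1] = 9 + 2 = 11, A[1][2] + B[2][1] = -5 + -5 = -10) = -10 (attained at k = 2)
  C[1][2] = min over k of (A[1][0] + B[0][2] = 4 + 3 = 7, A[1][1] + B[1][2] = 9 + 0 = 9, A[1][2] + B[2][2] = -5 + -4 = -9) = -9 (attained at k = 2)
  C[2][0] = min over k of (A[2][0] + B[0][0] = -5 + 4 = -1, A[2][1] + B[1][0] = -1 + 2 = 1, A[2][2] + B[2][0] = -4 + 2 = -2) = -2 (attained at k = 2)
  C[2][1] = min over k of (A[2][0] + B[0][1] = -5 + -1 = -6, A[2][1] + B[1][1] = -1 + 2 = 1, A[2][2] + B[2][1] = -4 + -5 = -9) = -9 (attained at k = 2)
  C[2][2] = min over k of (A[2][0] + B[0][2] = -5 + 3 = -2, A[2][1] + B[1][2] = -1 + 0 = -1, A[2][2] + B[2][2] = -4 + -4 = -8) = -8 (attained at k = 2)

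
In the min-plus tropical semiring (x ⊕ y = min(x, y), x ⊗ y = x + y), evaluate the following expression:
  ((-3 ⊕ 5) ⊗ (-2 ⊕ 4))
((-3 ⊕ 5) ⊗ (-2 ⊕ 4)) = -5

Expand innermost to outermost. Recall ⊕ takes the minimum of its arguments and ⊗ takes their sum. Working out the expression ((-3 ⊕ 5) ⊗ (-2 ⊕ 4)) gives -5.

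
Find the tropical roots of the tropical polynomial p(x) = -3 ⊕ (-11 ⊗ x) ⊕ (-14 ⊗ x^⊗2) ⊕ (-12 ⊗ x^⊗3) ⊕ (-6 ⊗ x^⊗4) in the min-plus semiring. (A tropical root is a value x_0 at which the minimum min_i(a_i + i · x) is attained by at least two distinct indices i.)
Roots: {-6, -2, 3, 8}

Each tropical root is a break point of the lower envelope of the lines y = a_i + i · x (there are 5 lines, with slopes 0, 1, ..., 4). Only the lines that attain the minimum somewhere contribute to roots; other lines are dominated. Here the surviving (envelope) indices are i = 4, i = 3, i = 2, i = 1, i = 0.
Intersections between consecutive envelope lines give the roots: for adjacent envelope indices i < j the intersection is x = (a_i − a_j) / (j − i). Reading off the sorted break points: {-6, -2, 3, 8}.
Verification: at each break x_0, at least two indices attain the minimum of min_i(a_i + i · x_0).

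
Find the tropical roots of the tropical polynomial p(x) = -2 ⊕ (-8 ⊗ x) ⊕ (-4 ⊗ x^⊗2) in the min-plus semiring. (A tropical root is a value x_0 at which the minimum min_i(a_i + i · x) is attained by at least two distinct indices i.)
Roots: {-4, 6}

Each tropical root is a break point of the lower envelope of the lines y = a_i + i · x (there are 3 lines, with slopes 0, 1, ..., 2). Only the lines that attain the minimum somewhere contribute to roots; other lines are dominated. Here the surviving (envelope) indices are i = 2, i = 1, i = 0.
Intersections between consecutive envelope lines give the roots: for adjacent envelope indices i < j the intersection is x = (a_i − a_j) / (j − i). Reading off the sorted break points: {-4, 6}.
Verification: at each break x_0, at least two indices attain the minimum of min_i(a_i + i · x_0).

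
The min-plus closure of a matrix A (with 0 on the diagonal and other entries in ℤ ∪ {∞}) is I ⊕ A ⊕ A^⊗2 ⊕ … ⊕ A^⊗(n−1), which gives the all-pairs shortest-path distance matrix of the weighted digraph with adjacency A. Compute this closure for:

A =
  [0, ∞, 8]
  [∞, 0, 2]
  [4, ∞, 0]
Closure =
  [0, ∞, 8]
  [6, 0, 2]
  [4, ∞, 0]

This is the Floyd-Warshall all-pairs shortest-path computation. For each intermediate vertex k = 0, 1, …, 2, update dist[i][j] ← min(dist[i][j], dist[i][k] + dist[k][j]). The final matrix gives, for each (i, j), the minimum total weight of any directed path from i to j (possibly empty when i = j).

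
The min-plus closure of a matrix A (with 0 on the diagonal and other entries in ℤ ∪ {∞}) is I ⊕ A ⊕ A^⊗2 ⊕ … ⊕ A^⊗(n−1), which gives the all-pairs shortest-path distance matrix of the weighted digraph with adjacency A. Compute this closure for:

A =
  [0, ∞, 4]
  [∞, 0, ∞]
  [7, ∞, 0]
Closure =
  [0, ∞, 4]
  [∞, 0, ∞]
  [7, ∞, 0]

This is the Floyd-Warshall all-pairs shortest-path computation. For each intermediate vertex k = 0, 1, …, 2, update dist[i][j] ← min(dist[i][j], dist[i][k] + dist[k][j]). The final matrix gives, for each (i, j), the minimum total weight of any directed path from i to j (possibly empty when i = j).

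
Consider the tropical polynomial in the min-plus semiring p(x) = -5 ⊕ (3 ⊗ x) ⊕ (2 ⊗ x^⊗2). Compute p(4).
p(4) = -5

A tropical monomial a ⊗ x^⊗i evaluates to a + i · x. Evaluating each term at x = 4:
  Term 0 contributes -5 + 0 · 4 = -5
  Term 1 contributes 3 + 1 · 4 = 7
  Term 2 contributes 2 + 2 · 4 = 10
p(4) = ⊕ of these = min[-5, 7, 10] = -5.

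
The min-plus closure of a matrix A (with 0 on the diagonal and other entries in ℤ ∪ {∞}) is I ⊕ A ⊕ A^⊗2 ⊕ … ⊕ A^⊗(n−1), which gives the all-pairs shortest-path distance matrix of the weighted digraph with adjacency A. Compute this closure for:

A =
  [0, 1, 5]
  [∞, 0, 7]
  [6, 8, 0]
Closure =
  [0, 1, 5]
  [13, 0, 7]
  [6, 7, 0]

This is the Floyd-Warshall all-pairs shortest-path computation. For each intermediate vertex k = 0, 1, …, 2, update dist[i][j] ← min(dist[i][j], dist[i][k] + dist[k][j]). The final matrix gives, for each (i, j), the minimum total weight of any directed path from i to j (possibly empty when i = j).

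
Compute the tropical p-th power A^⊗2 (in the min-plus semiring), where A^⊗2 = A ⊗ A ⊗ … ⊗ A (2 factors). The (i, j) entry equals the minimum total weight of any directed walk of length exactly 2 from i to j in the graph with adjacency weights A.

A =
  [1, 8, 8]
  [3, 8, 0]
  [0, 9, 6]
A^⊗2 =
  [2, 9, 8]
  [0, 9, 6]
  [1, 8, 8]

Each entry (A^⊗2)_ij equals the minimum over all length-2 walks i = v_0 → v_1 → … → v_2 = j of Σ_t A[v_t][v_{t+1}]. For example, for (i, j) = (0, 2) we minimise over 3 possible intermediate vertex sequences; the minimum is 8, attained along the walk 0 → 1 → 2.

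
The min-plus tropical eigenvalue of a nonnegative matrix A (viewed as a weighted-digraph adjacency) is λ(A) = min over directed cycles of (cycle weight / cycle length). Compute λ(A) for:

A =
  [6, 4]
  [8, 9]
λ(A) = 6

Enumerate directed cycles and compute their means (weight / length). Sample:
  cycle 0 → 0: weight = 6, length = 1, mean = 6/1 ≈ 6.000
  cycle 1 → 1: weight = 9, length = 1, mean = 9/1 ≈ 9.000
  cycle 0 → 1 → 0: weight = 12, length = 2, mean = 12/2 ≈ 6.000
  cycle 1 → 0 → 1: weight = 12, length = 2, mean = 12/2 ≈ 6.000
Minimum mean = 6.000, attained e.g. along the cycle 0 → 0 with weight 6 and length 1. So λ(A) = 6/1 = 6.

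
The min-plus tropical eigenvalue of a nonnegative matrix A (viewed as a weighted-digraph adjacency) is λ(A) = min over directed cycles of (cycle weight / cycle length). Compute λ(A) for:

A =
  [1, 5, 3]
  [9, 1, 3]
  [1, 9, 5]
λ(A) = 1

Enumerate directed cycles and compute their means (weight / length). Sample:
  cycle 0 → 0: weight = 1, length = 1, mean = 1/1 ≈ 1.000
  cycle 1 → 1: weight = 1, length = 1, mean = 1/1 ≈ 1.000
  cycle 2 → 2: weight = 5, length = 1, mean = 5/1 ≈ 5.000
  cycle 0 → 1 → 0: weight = 14, length = 2, mean = 14/2 ≈ 7.000
  cycle 0 → 2 → 0: weight = 4, length = 2, mean = 4/2 ≈ 2.000
  cycle 1 → 0 → 1: weight = 14, length = 2, mean = 14/2 ≈ 7.000
Minimum mean = 1.000, attained e.g. along the cycle 0 → 0 with weight 1 and length 1. So λ(A) = 1/1 = 1.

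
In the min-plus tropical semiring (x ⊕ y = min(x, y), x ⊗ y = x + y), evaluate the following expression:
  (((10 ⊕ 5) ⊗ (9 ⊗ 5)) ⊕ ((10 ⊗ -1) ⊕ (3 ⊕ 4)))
(((10 ⊕ 5) ⊗ (9 ⊗ 5)) ⊕ ((10 ⊗ -1) ⊕ (3 ⊕ 4))) = 3

Expand innermost to outermost. Recall ⊕ takes the minimum of its arguments and ⊗ takes their sum. Working out the expression (((10 ⊕ 5) ⊗ (9 ⊗ 5)) ⊕ ((10 ⊗ -1) ⊕ (3 ⊕ 4))) gives 3.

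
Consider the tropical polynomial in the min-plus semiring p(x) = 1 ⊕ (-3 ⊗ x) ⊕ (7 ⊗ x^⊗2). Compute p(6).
p(6) = 1

A tropical monomial a ⊗ x^⊗i evaluates to a + i · x. Evaluating each term at x = 6:
  Term 0 contributes 1 + 0 · 6 = 1
  Term 1 contributes -3 + 1 · 6 = 3
  Term 2 contributes 7 + 2 · 6 = 19
p(6) = ⊕ of these = min[1, 3, 19] = 1.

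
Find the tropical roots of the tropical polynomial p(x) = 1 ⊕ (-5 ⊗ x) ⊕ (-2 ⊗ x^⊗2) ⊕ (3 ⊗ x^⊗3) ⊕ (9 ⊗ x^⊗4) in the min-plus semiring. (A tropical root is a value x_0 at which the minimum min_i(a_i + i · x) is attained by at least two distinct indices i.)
Roots: {-6, -5, -3, 6}

Each tropical root is a break point of the lower envelope of the lines y = a_i + i · x (there are 5 lines, with slopes 0, 1, ..., 4). Only the lines that attain the minimum somewhere contribute to roots; other lines are dominated. Here the surviving (envelope) indices are i = 4, i = 3, i = 2, i = 1, i = 0.
Intersections between consecutive envelope lines give the roots: for adjacent envelope indices i < j the intersection is x = (a_i − a_j) / (j − i). Reading off the sorted break points: {-6, -5, -3, 6}.
Verification: at each break x_0, at least two indices attain the minimum of min_i(a_i + i · x_0).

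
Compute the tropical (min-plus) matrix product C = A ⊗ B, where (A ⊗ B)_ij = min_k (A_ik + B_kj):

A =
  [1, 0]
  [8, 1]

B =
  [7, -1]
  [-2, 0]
A ⊗ B =
  [-2, 0]
  [-1, 1]

Apply the min-plus product entry-by-entry:
  C[0][0] = min over k of (A[0][0] + B[0][0] = 1 + 7 = 8, A[0][1] + B[1][0] = 0 + -2 = -2) = -2 (attained at k = 1)
  C[0][1] = min over k of (A[0][0] + B[0][1] = 1 + -1 = 0, A[0][1] + B[1][1] = 0 + 0 = 0) = 0 (attained at k = 0)
  C[1][0] = min over k of (A[1][0] + B[0][0] = 8 + 7 = 15, A[1][1] + B[1][0] = 1 + -2 = -1) = -1 (attained at k = 1)
  C[1][1] = min over k of (A[1][0] + B[0][1] = 8 + -1 = 7, A[1][1] + B[1][1] = 1 + 0 = 1) = 1 (attained at k = 1)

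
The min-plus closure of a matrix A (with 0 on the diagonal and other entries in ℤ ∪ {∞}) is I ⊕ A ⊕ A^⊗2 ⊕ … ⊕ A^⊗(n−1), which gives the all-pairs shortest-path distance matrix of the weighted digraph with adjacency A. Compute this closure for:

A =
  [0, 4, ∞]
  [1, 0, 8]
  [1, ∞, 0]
Closure =
  [0, 4, 12]
  [1, 0, 8]
  [1, 5, 0]

This is the Floyd-Warshall all-pairs shortest-path computation. For each intermediate vertex k = 0, 1, …, 2, update dist[i][j] ← min(dist[i][j], dist[i][k] + dist[k][j]). The final matrix gives, for each (i, j), the minimum total weight of any directed path from i to j (possibly empty when i = j).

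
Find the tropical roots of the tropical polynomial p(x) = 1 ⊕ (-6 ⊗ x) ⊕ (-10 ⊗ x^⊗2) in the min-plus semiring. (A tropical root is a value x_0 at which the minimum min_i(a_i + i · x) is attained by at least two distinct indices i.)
Roots: {4, 7}

Each tropical root is a break point of the lower envelope of the lines y = a_i + i · x (there are 3 lines, with slopes 0, 1, ..., 2). Only the lines that attain the minimum somewhere contribute to roots; other lines are dominated. Here the surviving (envelope) indices are i = 2, i = 1, i = 0.
Intersections between consecutive envelope lines give the roots: for adjacent envelope indices i < j the intersection is x = (a_i − a_j) / (j − i). Reading off the sorted break points: {4, 7}.
Verification: at each break x_0, at least two indices attain the minimum of min_i(a_i + i · x_0).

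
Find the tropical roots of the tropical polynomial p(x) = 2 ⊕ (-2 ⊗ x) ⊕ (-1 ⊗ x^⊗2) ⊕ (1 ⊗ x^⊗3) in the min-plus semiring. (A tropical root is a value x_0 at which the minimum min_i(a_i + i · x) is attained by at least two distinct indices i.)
Roots: {-2, -1, 4}

Each tropical root is a break point of the lower envelope of the lines y = a_i + i · x (there are 4 lines, with slopes 0, 1, ..., 3). Only the lines that attain the minimum somewhere contribute to roots; other lines are dominated. Here the surviving (envelope) indices are i = 3, i = 2, i = 1, i = 0.
Intersections between consecutive envelope lines give the roots: for adjacent envelope indices i < j the intersection is x = (a_i − a_j) / (j − i). Reading off the sorted break points: {-2, -1, 4}.
Verification: at each break x_0, at least two indices attain the minimum of min_i(a_i + i · x_0).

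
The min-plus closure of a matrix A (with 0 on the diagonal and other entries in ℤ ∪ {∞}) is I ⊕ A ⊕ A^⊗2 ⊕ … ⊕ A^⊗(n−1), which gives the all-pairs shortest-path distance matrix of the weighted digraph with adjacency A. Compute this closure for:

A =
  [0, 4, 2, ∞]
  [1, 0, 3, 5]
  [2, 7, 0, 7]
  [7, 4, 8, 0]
Closure =
  [0, 4, 2, 9]
  [1, 0, 3, 5]
  [2, 6, 0, 7]
  [5, 4, 7, 0]

This is the Floyd-Warshall all-pairs shortest-path computation. For each intermediate vertex k = 0, 1, …, 3, update dist[i][j] ← min(dist[i][j], dist[i][k] + dist[k][j]). The final matrix gives, for each (i, j), the minimum total weight of any directed path from i to j (possibly empty when i = j).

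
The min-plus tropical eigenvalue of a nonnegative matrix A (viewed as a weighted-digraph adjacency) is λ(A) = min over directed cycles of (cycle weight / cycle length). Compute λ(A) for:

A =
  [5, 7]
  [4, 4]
λ(A) = 4

Enumerate directed cycles and compute their means (weight / length). Sample:
  cycle 0 → 0: weight = 5, length = 1, mean = 5/1 ≈ 5.000
  cycle 1 → 1: weight = 4, length = 1, mean = 4/1 ≈ 4.000
  cycle 0 → 1 → 0: weight = 11, length = 2, mean = 11/2 ≈ 5.500
  cycle 1 → 0 → 1: weight = 11, length = 2, mean = 11/2 ≈ 5.500
Minimum mean = 4.000, attained e.g. along the cycle 1 → 1 with weight 4 and length 1. So λ(A) = 4/1 = 4.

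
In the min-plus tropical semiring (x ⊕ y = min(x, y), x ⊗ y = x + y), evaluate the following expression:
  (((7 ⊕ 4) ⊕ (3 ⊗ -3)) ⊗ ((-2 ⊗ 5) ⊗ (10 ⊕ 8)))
(((7 ⊕ 4) ⊕ (3 ⊗ -3)) ⊗ ((-2 ⊗ 5) ⊗ (10 ⊕ 8))) = 11

Expand innermost to outermost. Recall ⊕ takes the minimum of its arguments and ⊗ takes their sum. Working out the expression (((7 ⊕ 4) ⊕ (3 ⊗ -3)) ⊗ ((-2 ⊗ 5) ⊗ (10 ⊕ 8))) gives 11.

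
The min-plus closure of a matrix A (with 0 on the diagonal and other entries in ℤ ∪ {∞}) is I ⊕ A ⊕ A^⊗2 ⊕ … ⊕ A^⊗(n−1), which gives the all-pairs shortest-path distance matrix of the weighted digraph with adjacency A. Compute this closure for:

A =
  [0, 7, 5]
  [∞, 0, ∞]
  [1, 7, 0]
Closure =
  [0, 7, 5]
  [∞, 0, ∞]
  [1, 7, 0]

This is the Floyd-Warshall all-pairs shortest-path computation. For each intermediate vertex k = 0, 1, …, 2, update dist[i][j] ← min(dist[i][j], dist[i][k] + dist[k][j]). The final matrix gives, for each (i, j), the minimum total weight of any directed path from i to j (possibly empty when i = j).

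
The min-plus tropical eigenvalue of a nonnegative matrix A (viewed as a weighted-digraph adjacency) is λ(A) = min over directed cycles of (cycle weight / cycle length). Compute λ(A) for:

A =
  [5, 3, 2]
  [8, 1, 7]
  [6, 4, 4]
λ(A) = 1

Enumerate directed cycles and compute their means (weight / length). Sample:
  cycle 0 → 0: weight = 5, length = 1, mean = 5/1 ≈ 5.000
  cycle 1 → 1: weight = 1, length = 1, mean = 1/1 ≈ 1.000
  cycle 2 → 2: weight = 4, length = 1, mean = 4/1 ≈ 4.000
  cycle 0 → 1 → 0: weight = 11, length = 2, mean = 11/2 ≈ 5.500
  cycle 0 → 2 → 0: weight = 8, length = 2, mean = 8/2 ≈ 4.000
  cycle 1 → 0 → 1: weight = 11, length = 2, mean = 11/2 ≈ 5.500
Minimum mean = 1.000, attained e.g. along the cycle 1 → 1 with weight 1 and length 1. So λ(A) = 1/1 = 1.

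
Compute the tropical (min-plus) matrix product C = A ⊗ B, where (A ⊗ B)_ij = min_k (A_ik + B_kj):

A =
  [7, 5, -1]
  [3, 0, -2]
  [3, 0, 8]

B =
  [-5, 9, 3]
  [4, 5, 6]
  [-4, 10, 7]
A ⊗ B =
  [-5, 9, 6]
  [-6, 5, 5]
  [-2, 5, 6]

Apply the min-plus product entry-by-entry:
  C[0][0] = min over k of (A[0][0] + B[0][0] = 7 + -5 = 2, A[0][1] + B[1][0] = 5 + 4 = 9, A[0][2] + B[2][0] = -1 + -4 = -5) = -5 (attained at k = 2)
  C[0][1] = min over k of (A[0][0] + B[0][1] = 7 + 9 = 16, A[0][1] + B[1][1] = 5 + 5 = 10, A[0][2] + B[2][1] = -1 + 10 = 9) = 9 (attained at k = 2)
  C[0][2] = min over k of (A[0][0] + B[0][2] = 7 + 3 = 10, A[0][1] + B[1][2] = 5 + 6 = 11, A[0][2] + B[2][2] = -1 + 7 = 6) = 6 (attained at k = 2)
  C[1][0] = min over k of (A[1][0] + B[0][0] = 3 + -5 = -2, A[1][1] + B[1][0] = 0 + 4 = 4, A[1][2] + B[2][0] = -2 + -4 = -6) = -6 (attained at k = 2)
  C[1][1] = min over k of (A[1][0] + B[0][1] = 3 + 9 = 12, A[1][1] + B[1][1] = 0 + 5 = 5, A[1][2] + B[2][1] = -2 + 10 = 8) = 5 (attained at k = 1)
  C[1][2] = min over k of (A[1][0] + B[0][2] = 3 + 3 = 6, A[1][1] + B[1][2] = 0 + 6 = 6, A[1][2] + B[2][2] = -2 + 7 = 5) = 5 (attained at k = 2)
  C[2][0] = min over k of (A[2][0] + B[0][0] = 3 + -5 = -2, A[2][1] + B[1][0] = 0 + 4 = 4, A[2][2] + B[2][0] = 8 + -4 = 4) = -2 (attained at k = 0)
  C[2][1] = min over k of (A[2][0] + B[0][1] = 3 + 9 = 12, A[2][1] + B[1][1] = 0 + 5 = 5, A[2][2] + B[2][1] = 8 + 10 = 18) = 5 (attained at k = 1)
  C[2][2] = min over k of (A[2][0] + B[0][2] = 3 + 3 = 6, A[2][1] + B[1][2] = 0 + 6 = 6, A[2][2] + B[2][2] = 8 + 7 = 15) = 6 (attained at k = 0)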